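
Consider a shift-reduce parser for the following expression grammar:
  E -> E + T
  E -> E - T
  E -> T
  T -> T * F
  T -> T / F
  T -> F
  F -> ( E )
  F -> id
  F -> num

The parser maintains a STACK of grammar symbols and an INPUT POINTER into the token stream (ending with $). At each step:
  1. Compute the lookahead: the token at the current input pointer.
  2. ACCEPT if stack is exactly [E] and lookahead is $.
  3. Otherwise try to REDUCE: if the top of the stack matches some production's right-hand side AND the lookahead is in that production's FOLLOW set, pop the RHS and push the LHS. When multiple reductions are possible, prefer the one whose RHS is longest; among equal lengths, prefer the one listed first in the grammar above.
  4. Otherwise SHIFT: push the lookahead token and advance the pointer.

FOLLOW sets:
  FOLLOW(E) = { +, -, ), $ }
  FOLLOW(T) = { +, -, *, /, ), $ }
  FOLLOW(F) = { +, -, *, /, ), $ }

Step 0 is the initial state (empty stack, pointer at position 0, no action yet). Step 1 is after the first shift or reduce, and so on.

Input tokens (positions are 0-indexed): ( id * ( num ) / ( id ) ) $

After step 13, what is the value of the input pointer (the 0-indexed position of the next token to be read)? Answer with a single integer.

Answer: 6

Derivation:
Step 1: shift (. Stack=[(] ptr=1 lookahead=id remaining=[id * ( num ) / ( id ) ) $]
Step 2: shift id. Stack=[( id] ptr=2 lookahead=* remaining=[* ( num ) / ( id ) ) $]
Step 3: reduce F->id. Stack=[( F] ptr=2 lookahead=* remaining=[* ( num ) / ( id ) ) $]
Step 4: reduce T->F. Stack=[( T] ptr=2 lookahead=* remaining=[* ( num ) / ( id ) ) $]
Step 5: shift *. Stack=[( T *] ptr=3 lookahead=( remaining=[( num ) / ( id ) ) $]
Step 6: shift (. Stack=[( T * (] ptr=4 lookahead=num remaining=[num ) / ( id ) ) $]
Step 7: shift num. Stack=[( T * ( num] ptr=5 lookahead=) remaining=[) / ( id ) ) $]
Step 8: reduce F->num. Stack=[( T * ( F] ptr=5 lookahead=) remaining=[) / ( id ) ) $]
Step 9: reduce T->F. Stack=[( T * ( T] ptr=5 lookahead=) remaining=[) / ( id ) ) $]
Step 10: reduce E->T. Stack=[( T * ( E] ptr=5 lookahead=) remaining=[) / ( id ) ) $]
Step 11: shift ). Stack=[( T * ( E )] ptr=6 lookahead=/ remaining=[/ ( id ) ) $]
Step 12: reduce F->( E ). Stack=[( T * F] ptr=6 lookahead=/ remaining=[/ ( id ) ) $]
Step 13: reduce T->T * F. Stack=[( T] ptr=6 lookahead=/ remaining=[/ ( id ) ) $]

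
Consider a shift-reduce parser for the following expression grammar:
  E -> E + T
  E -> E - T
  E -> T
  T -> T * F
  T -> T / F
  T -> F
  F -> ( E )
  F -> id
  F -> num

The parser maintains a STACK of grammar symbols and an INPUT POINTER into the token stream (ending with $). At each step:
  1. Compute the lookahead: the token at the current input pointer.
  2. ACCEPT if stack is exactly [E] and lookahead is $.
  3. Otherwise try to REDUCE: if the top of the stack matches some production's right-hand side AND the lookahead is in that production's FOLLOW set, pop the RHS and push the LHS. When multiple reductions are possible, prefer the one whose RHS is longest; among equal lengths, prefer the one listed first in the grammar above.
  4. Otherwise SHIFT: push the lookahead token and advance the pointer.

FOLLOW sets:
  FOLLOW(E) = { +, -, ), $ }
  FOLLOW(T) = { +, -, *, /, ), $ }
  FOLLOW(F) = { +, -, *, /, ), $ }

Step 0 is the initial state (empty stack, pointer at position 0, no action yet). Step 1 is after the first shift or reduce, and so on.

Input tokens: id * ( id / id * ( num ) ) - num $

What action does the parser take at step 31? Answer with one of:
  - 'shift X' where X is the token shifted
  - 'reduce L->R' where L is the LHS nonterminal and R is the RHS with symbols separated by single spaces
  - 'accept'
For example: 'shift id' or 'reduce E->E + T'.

Answer: reduce E->E - T

Derivation:
Step 1: shift id. Stack=[id] ptr=1 lookahead=* remaining=[* ( id / id * ( num ) ) - num $]
Step 2: reduce F->id. Stack=[F] ptr=1 lookahead=* remaining=[* ( id / id * ( num ) ) - num $]
Step 3: reduce T->F. Stack=[T] ptr=1 lookahead=* remaining=[* ( id / id * ( num ) ) - num $]
Step 4: shift *. Stack=[T *] ptr=2 lookahead=( remaining=[( id / id * ( num ) ) - num $]
Step 5: shift (. Stack=[T * (] ptr=3 lookahead=id remaining=[id / id * ( num ) ) - num $]
Step 6: shift id. Stack=[T * ( id] ptr=4 lookahead=/ remaining=[/ id * ( num ) ) - num $]
Step 7: reduce F->id. Stack=[T * ( F] ptr=4 lookahead=/ remaining=[/ id * ( num ) ) - num $]
Step 8: reduce T->F. Stack=[T * ( T] ptr=4 lookahead=/ remaining=[/ id * ( num ) ) - num $]
Step 9: shift /. Stack=[T * ( T /] ptr=5 lookahead=id remaining=[id * ( num ) ) - num $]
Step 10: shift id. Stack=[T * ( T / id] ptr=6 lookahead=* remaining=[* ( num ) ) - num $]
Step 11: reduce F->id. Stack=[T * ( T / F] ptr=6 lookahead=* remaining=[* ( num ) ) - num $]
Step 12: reduce T->T / F. Stack=[T * ( T] ptr=6 lookahead=* remaining=[* ( num ) ) - num $]
Step 13: shift *. Stack=[T * ( T *] ptr=7 lookahead=( remaining=[( num ) ) - num $]
Step 14: shift (. Stack=[T * ( T * (] ptr=8 lookahead=num remaining=[num ) ) - num $]
Step 15: shift num. Stack=[T * ( T * ( num] ptr=9 lookahead=) remaining=[) ) - num $]
Step 16: reduce F->num. Stack=[T * ( T * ( F] ptr=9 lookahead=) remaining=[) ) - num $]
Step 17: reduce T->F. Stack=[T * ( T * ( T] ptr=9 lookahead=) remaining=[) ) - num $]
Step 18: reduce E->T. Stack=[T * ( T * ( E] ptr=9 lookahead=) remaining=[) ) - num $]
Step 19: shift ). Stack=[T * ( T * ( E )] ptr=10 lookahead=) remaining=[) - num $]
Step 20: reduce F->( E ). Stack=[T * ( T * F] ptr=10 lookahead=) remaining=[) - num $]
Step 21: reduce T->T * F. Stack=[T * ( T] ptr=10 lookahead=) remaining=[) - num $]
Step 22: reduce E->T. Stack=[T * ( E] ptr=10 lookahead=) remaining=[) - num $]
Step 23: shift ). Stack=[T * ( E )] ptr=11 lookahead=- remaining=[- num $]
Step 24: reduce F->( E ). Stack=[T * F] ptr=11 lookahead=- remaining=[- num $]
Step 25: reduce T->T * F. Stack=[T] ptr=11 lookahead=- remaining=[- num $]
Step 26: reduce E->T. Stack=[E] ptr=11 lookahead=- remaining=[- num $]
Step 27: shift -. Stack=[E -] ptr=12 lookahead=num remaining=[num $]
Step 28: shift num. Stack=[E - num] ptr=13 lookahead=$ remaining=[$]
Step 29: reduce F->num. Stack=[E - F] ptr=13 lookahead=$ remaining=[$]
Step 30: reduce T->F. Stack=[E - T] ptr=13 lookahead=$ remaining=[$]
Step 31: reduce E->E - T. Stack=[E] ptr=13 lookahead=$ remaining=[$]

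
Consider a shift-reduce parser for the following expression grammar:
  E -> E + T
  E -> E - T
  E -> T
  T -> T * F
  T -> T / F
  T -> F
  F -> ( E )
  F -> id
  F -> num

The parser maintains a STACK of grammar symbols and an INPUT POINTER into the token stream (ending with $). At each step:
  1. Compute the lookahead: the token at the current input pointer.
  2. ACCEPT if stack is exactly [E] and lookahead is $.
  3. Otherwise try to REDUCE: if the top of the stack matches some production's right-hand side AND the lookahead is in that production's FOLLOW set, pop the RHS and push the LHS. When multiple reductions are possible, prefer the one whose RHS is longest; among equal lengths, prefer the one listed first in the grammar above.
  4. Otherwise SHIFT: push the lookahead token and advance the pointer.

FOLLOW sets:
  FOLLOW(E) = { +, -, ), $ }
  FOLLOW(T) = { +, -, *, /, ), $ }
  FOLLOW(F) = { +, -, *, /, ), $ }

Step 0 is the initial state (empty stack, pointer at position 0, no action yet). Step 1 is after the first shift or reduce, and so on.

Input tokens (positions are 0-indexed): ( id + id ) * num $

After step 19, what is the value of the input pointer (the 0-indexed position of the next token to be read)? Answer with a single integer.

Step 1: shift (. Stack=[(] ptr=1 lookahead=id remaining=[id + id ) * num $]
Step 2: shift id. Stack=[( id] ptr=2 lookahead=+ remaining=[+ id ) * num $]
Step 3: reduce F->id. Stack=[( F] ptr=2 lookahead=+ remaining=[+ id ) * num $]
Step 4: reduce T->F. Stack=[( T] ptr=2 lookahead=+ remaining=[+ id ) * num $]
Step 5: reduce E->T. Stack=[( E] ptr=2 lookahead=+ remaining=[+ id ) * num $]
Step 6: shift +. Stack=[( E +] ptr=3 lookahead=id remaining=[id ) * num $]
Step 7: shift id. Stack=[( E + id] ptr=4 lookahead=) remaining=[) * num $]
Step 8: reduce F->id. Stack=[( E + F] ptr=4 lookahead=) remaining=[) * num $]
Step 9: reduce T->F. Stack=[( E + T] ptr=4 lookahead=) remaining=[) * num $]
Step 10: reduce E->E + T. Stack=[( E] ptr=4 lookahead=) remaining=[) * num $]
Step 11: shift ). Stack=[( E )] ptr=5 lookahead=* remaining=[* num $]
Step 12: reduce F->( E ). Stack=[F] ptr=5 lookahead=* remaining=[* num $]
Step 13: reduce T->F. Stack=[T] ptr=5 lookahead=* remaining=[* num $]
Step 14: shift *. Stack=[T *] ptr=6 lookahead=num remaining=[num $]
Step 15: shift num. Stack=[T * num] ptr=7 lookahead=$ remaining=[$]
Step 16: reduce F->num. Stack=[T * F] ptr=7 lookahead=$ remaining=[$]
Step 17: reduce T->T * F. Stack=[T] ptr=7 lookahead=$ remaining=[$]
Step 18: reduce E->T. Stack=[E] ptr=7 lookahead=$ remaining=[$]
Step 19: accept. Stack=[E] ptr=7 lookahead=$ remaining=[$]

Answer: 7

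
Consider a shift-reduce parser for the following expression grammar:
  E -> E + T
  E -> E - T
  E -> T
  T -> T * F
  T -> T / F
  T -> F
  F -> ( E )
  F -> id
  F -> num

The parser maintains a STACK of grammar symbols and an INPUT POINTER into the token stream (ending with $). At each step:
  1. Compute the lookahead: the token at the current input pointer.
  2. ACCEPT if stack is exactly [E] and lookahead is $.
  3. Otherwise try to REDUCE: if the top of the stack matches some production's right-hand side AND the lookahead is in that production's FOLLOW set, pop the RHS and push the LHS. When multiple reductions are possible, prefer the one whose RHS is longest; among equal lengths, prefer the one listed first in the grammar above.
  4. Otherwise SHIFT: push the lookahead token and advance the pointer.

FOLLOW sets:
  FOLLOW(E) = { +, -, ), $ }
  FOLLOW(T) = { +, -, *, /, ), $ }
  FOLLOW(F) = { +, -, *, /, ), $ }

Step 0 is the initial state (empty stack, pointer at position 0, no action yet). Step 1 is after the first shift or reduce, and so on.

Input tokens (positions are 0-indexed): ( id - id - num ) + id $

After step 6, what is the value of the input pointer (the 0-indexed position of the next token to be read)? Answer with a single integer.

Step 1: shift (. Stack=[(] ptr=1 lookahead=id remaining=[id - id - num ) + id $]
Step 2: shift id. Stack=[( id] ptr=2 lookahead=- remaining=[- id - num ) + id $]
Step 3: reduce F->id. Stack=[( F] ptr=2 lookahead=- remaining=[- id - num ) + id $]
Step 4: reduce T->F. Stack=[( T] ptr=2 lookahead=- remaining=[- id - num ) + id $]
Step 5: reduce E->T. Stack=[( E] ptr=2 lookahead=- remaining=[- id - num ) + id $]
Step 6: shift -. Stack=[( E -] ptr=3 lookahead=id remaining=[id - num ) + id $]

Answer: 3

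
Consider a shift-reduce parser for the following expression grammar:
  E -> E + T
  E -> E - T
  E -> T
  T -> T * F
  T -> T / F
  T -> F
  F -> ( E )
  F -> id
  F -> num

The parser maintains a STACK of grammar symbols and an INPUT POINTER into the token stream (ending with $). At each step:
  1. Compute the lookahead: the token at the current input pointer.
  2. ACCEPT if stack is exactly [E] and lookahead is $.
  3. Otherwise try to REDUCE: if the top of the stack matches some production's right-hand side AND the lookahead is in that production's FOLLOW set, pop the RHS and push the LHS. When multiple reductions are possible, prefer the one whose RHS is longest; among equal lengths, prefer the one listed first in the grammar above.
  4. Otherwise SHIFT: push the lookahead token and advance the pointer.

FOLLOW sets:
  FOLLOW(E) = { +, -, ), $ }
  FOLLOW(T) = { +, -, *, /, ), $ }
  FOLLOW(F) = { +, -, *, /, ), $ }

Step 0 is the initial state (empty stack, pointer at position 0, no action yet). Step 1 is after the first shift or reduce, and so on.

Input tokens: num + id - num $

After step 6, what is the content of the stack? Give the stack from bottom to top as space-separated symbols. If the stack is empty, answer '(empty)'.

Step 1: shift num. Stack=[num] ptr=1 lookahead=+ remaining=[+ id - num $]
Step 2: reduce F->num. Stack=[F] ptr=1 lookahead=+ remaining=[+ id - num $]
Step 3: reduce T->F. Stack=[T] ptr=1 lookahead=+ remaining=[+ id - num $]
Step 4: reduce E->T. Stack=[E] ptr=1 lookahead=+ remaining=[+ id - num $]
Step 5: shift +. Stack=[E +] ptr=2 lookahead=id remaining=[id - num $]
Step 6: shift id. Stack=[E + id] ptr=3 lookahead=- remaining=[- num $]

Answer: E + id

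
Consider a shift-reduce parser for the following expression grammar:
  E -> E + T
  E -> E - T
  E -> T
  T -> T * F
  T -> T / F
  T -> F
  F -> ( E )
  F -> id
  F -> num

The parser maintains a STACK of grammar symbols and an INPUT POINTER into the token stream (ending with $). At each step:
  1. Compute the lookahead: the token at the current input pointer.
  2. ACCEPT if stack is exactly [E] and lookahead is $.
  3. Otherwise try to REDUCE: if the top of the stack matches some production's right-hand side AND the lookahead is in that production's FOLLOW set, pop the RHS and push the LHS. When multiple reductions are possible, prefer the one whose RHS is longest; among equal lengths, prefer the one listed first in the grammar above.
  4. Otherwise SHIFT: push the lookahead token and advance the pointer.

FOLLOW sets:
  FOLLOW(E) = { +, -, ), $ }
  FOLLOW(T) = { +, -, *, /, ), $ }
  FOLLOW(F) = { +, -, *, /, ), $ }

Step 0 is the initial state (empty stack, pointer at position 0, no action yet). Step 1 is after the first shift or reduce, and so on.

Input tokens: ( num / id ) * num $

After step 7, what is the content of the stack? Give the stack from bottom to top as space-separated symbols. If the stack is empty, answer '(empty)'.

Step 1: shift (. Stack=[(] ptr=1 lookahead=num remaining=[num / id ) * num $]
Step 2: shift num. Stack=[( num] ptr=2 lookahead=/ remaining=[/ id ) * num $]
Step 3: reduce F->num. Stack=[( F] ptr=2 lookahead=/ remaining=[/ id ) * num $]
Step 4: reduce T->F. Stack=[( T] ptr=2 lookahead=/ remaining=[/ id ) * num $]
Step 5: shift /. Stack=[( T /] ptr=3 lookahead=id remaining=[id ) * num $]
Step 6: shift id. Stack=[( T / id] ptr=4 lookahead=) remaining=[) * num $]
Step 7: reduce F->id. Stack=[( T / F] ptr=4 lookahead=) remaining=[) * num $]

Answer: ( T / F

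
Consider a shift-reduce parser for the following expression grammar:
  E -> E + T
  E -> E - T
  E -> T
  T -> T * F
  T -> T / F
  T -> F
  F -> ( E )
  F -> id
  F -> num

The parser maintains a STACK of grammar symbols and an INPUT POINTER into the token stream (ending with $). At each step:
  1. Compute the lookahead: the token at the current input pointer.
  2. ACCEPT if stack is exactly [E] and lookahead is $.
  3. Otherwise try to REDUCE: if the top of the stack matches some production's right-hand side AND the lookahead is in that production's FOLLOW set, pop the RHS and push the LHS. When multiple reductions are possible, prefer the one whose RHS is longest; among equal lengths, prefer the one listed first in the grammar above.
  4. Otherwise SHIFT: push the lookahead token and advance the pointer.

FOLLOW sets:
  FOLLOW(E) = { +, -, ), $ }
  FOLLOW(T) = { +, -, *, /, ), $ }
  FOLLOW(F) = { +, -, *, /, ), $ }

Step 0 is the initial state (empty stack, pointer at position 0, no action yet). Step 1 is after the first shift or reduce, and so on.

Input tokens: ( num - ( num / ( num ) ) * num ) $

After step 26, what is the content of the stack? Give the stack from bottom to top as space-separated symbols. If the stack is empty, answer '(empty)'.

Step 1: shift (. Stack=[(] ptr=1 lookahead=num remaining=[num - ( num / ( num ) ) * num ) $]
Step 2: shift num. Stack=[( num] ptr=2 lookahead=- remaining=[- ( num / ( num ) ) * num ) $]
Step 3: reduce F->num. Stack=[( F] ptr=2 lookahead=- remaining=[- ( num / ( num ) ) * num ) $]
Step 4: reduce T->F. Stack=[( T] ptr=2 lookahead=- remaining=[- ( num / ( num ) ) * num ) $]
Step 5: reduce E->T. Stack=[( E] ptr=2 lookahead=- remaining=[- ( num / ( num ) ) * num ) $]
Step 6: shift -. Stack=[( E -] ptr=3 lookahead=( remaining=[( num / ( num ) ) * num ) $]
Step 7: shift (. Stack=[( E - (] ptr=4 lookahead=num remaining=[num / ( num ) ) * num ) $]
Step 8: shift num. Stack=[( E - ( num] ptr=5 lookahead=/ remaining=[/ ( num ) ) * num ) $]
Step 9: reduce F->num. Stack=[( E - ( F] ptr=5 lookahead=/ remaining=[/ ( num ) ) * num ) $]
Step 10: reduce T->F. Stack=[( E - ( T] ptr=5 lookahead=/ remaining=[/ ( num ) ) * num ) $]
Step 11: shift /. Stack=[( E - ( T /] ptr=6 lookahead=( remaining=[( num ) ) * num ) $]
Step 12: shift (. Stack=[( E - ( T / (] ptr=7 lookahead=num remaining=[num ) ) * num ) $]
Step 13: shift num. Stack=[( E - ( T / ( num] ptr=8 lookahead=) remaining=[) ) * num ) $]
Step 14: reduce F->num. Stack=[( E - ( T / ( F] ptr=8 lookahead=) remaining=[) ) * num ) $]
Step 15: reduce T->F. Stack=[( E - ( T / ( T] ptr=8 lookahead=) remaining=[) ) * num ) $]
Step 16: reduce E->T. Stack=[( E - ( T / ( E] ptr=8 lookahead=) remaining=[) ) * num ) $]
Step 17: shift ). Stack=[( E - ( T / ( E )] ptr=9 lookahead=) remaining=[) * num ) $]
Step 18: reduce F->( E ). Stack=[( E - ( T / F] ptr=9 lookahead=) remaining=[) * num ) $]
Step 19: reduce T->T / F. Stack=[( E - ( T] ptr=9 lookahead=) remaining=[) * num ) $]
Step 20: reduce E->T. Stack=[( E - ( E] ptr=9 lookahead=) remaining=[) * num ) $]
Step 21: shift ). Stack=[( E - ( E )] ptr=10 lookahead=* remaining=[* num ) $]
Step 22: reduce F->( E ). Stack=[( E - F] ptr=10 lookahead=* remaining=[* num ) $]
Step 23: reduce T->F. Stack=[( E - T] ptr=10 lookahead=* remaining=[* num ) $]
Step 24: shift *. Stack=[( E - T *] ptr=11 lookahead=num remaining=[num ) $]
Step 25: shift num. Stack=[( E - T * num] ptr=12 lookahead=) remaining=[) $]
Step 26: reduce F->num. Stack=[( E - T * F] ptr=12 lookahead=) remaining=[) $]

Answer: ( E - T * F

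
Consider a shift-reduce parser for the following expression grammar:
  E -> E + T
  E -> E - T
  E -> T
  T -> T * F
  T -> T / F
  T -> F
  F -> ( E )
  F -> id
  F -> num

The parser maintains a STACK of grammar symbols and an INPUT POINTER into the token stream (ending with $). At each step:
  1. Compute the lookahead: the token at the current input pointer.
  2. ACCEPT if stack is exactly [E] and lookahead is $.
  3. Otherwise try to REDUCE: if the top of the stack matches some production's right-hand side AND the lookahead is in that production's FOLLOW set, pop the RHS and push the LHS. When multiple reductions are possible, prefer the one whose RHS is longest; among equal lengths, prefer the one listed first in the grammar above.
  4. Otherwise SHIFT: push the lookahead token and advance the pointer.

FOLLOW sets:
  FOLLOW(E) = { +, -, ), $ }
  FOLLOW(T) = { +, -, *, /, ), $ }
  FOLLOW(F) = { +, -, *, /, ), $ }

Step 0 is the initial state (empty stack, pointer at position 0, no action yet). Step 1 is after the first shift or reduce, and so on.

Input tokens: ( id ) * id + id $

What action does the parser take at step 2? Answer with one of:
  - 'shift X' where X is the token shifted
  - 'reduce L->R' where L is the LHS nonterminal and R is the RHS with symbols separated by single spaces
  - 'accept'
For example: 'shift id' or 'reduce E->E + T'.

Answer: shift id

Derivation:
Step 1: shift (. Stack=[(] ptr=1 lookahead=id remaining=[id ) * id + id $]
Step 2: shift id. Stack=[( id] ptr=2 lookahead=) remaining=[) * id + id $]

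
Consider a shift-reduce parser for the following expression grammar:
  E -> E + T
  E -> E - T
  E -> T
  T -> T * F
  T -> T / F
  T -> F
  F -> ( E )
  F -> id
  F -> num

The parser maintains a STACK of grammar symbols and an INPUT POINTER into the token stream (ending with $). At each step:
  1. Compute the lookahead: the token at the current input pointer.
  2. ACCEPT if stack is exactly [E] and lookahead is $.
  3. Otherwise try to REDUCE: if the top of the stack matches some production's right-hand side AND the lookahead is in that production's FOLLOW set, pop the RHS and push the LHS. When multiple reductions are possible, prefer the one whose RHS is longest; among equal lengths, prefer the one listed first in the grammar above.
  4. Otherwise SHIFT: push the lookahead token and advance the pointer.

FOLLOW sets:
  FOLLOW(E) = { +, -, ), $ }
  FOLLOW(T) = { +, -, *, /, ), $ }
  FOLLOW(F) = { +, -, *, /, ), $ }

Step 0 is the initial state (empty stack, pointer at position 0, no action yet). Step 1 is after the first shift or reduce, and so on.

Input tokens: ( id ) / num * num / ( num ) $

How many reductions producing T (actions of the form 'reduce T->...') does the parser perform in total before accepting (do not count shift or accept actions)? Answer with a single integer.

Step 1: shift (. Stack=[(] ptr=1 lookahead=id remaining=[id ) / num * num / ( num ) $]
Step 2: shift id. Stack=[( id] ptr=2 lookahead=) remaining=[) / num * num / ( num ) $]
Step 3: reduce F->id. Stack=[( F] ptr=2 lookahead=) remaining=[) / num * num / ( num ) $]
Step 4: reduce T->F. Stack=[( T] ptr=2 lookahead=) remaining=[) / num * num / ( num ) $]
Step 5: reduce E->T. Stack=[( E] ptr=2 lookahead=) remaining=[) / num * num / ( num ) $]
Step 6: shift ). Stack=[( E )] ptr=3 lookahead=/ remaining=[/ num * num / ( num ) $]
Step 7: reduce F->( E ). Stack=[F] ptr=3 lookahead=/ remaining=[/ num * num / ( num ) $]
Step 8: reduce T->F. Stack=[T] ptr=3 lookahead=/ remaining=[/ num * num / ( num ) $]
Step 9: shift /. Stack=[T /] ptr=4 lookahead=num remaining=[num * num / ( num ) $]
Step 10: shift num. Stack=[T / num] ptr=5 lookahead=* remaining=[* num / ( num ) $]
Step 11: reduce F->num. Stack=[T / F] ptr=5 lookahead=* remaining=[* num / ( num ) $]
Step 12: reduce T->T / F. Stack=[T] ptr=5 lookahead=* remaining=[* num / ( num ) $]
Step 13: shift *. Stack=[T *] ptr=6 lookahead=num remaining=[num / ( num ) $]
Step 14: shift num. Stack=[T * num] ptr=7 lookahead=/ remaining=[/ ( num ) $]
Step 15: reduce F->num. Stack=[T * F] ptr=7 lookahead=/ remaining=[/ ( num ) $]
Step 16: reduce T->T * F. Stack=[T] ptr=7 lookahead=/ remaining=[/ ( num ) $]
Step 17: shift /. Stack=[T /] ptr=8 lookahead=( remaining=[( num ) $]
Step 18: shift (. Stack=[T / (] ptr=9 lookahead=num remaining=[num ) $]
Step 19: shift num. Stack=[T / ( num] ptr=10 lookahead=) remaining=[) $]
Step 20: reduce F->num. Stack=[T / ( F] ptr=10 lookahead=) remaining=[) $]
Step 21: reduce T->F. Stack=[T / ( T] ptr=10 lookahead=) remaining=[) $]
Step 22: reduce E->T. Stack=[T / ( E] ptr=10 lookahead=) remaining=[) $]
Step 23: shift ). Stack=[T / ( E )] ptr=11 lookahead=$ remaining=[$]
Step 24: reduce F->( E ). Stack=[T / F] ptr=11 lookahead=$ remaining=[$]
Step 25: reduce T->T / F. Stack=[T] ptr=11 lookahead=$ remaining=[$]
Step 26: reduce E->T. Stack=[E] ptr=11 lookahead=$ remaining=[$]
Step 27: accept. Stack=[E] ptr=11 lookahead=$ remaining=[$]

Answer: 6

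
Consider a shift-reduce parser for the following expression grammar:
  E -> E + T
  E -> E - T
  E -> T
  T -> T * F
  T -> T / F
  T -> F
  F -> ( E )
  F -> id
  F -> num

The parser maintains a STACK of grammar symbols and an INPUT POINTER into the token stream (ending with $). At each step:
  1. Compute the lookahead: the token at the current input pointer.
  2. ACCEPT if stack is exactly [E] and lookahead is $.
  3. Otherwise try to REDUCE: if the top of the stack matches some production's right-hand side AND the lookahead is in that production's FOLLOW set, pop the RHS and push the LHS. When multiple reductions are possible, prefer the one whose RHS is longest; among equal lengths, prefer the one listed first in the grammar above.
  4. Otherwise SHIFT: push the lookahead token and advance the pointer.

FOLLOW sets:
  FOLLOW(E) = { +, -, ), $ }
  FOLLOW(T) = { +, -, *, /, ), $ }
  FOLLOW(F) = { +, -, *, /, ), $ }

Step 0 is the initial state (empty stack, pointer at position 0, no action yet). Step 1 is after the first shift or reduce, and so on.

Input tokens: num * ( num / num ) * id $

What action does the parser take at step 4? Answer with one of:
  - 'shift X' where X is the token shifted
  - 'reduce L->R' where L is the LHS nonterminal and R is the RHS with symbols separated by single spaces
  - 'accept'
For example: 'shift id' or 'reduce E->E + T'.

Step 1: shift num. Stack=[num] ptr=1 lookahead=* remaining=[* ( num / num ) * id $]
Step 2: reduce F->num. Stack=[F] ptr=1 lookahead=* remaining=[* ( num / num ) * id $]
Step 3: reduce T->F. Stack=[T] ptr=1 lookahead=* remaining=[* ( num / num ) * id $]
Step 4: shift *. Stack=[T *] ptr=2 lookahead=( remaining=[( num / num ) * id $]

Answer: shift *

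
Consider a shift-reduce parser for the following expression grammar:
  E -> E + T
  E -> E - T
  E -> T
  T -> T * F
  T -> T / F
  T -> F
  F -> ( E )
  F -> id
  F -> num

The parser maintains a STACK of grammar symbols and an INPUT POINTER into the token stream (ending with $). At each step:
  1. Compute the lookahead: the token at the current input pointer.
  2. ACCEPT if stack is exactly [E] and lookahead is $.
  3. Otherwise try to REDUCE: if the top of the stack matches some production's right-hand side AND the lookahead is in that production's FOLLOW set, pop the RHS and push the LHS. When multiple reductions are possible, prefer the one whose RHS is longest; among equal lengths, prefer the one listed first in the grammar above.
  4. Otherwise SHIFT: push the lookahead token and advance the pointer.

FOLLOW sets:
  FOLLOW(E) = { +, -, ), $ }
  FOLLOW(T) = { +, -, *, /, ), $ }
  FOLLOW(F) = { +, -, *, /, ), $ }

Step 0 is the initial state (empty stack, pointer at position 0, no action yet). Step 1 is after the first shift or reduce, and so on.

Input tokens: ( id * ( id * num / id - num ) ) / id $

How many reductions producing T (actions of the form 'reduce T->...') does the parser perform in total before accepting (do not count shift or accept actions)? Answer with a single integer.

Step 1: shift (. Stack=[(] ptr=1 lookahead=id remaining=[id * ( id * num / id - num ) ) / id $]
Step 2: shift id. Stack=[( id] ptr=2 lookahead=* remaining=[* ( id * num / id - num ) ) / id $]
Step 3: reduce F->id. Stack=[( F] ptr=2 lookahead=* remaining=[* ( id * num / id - num ) ) / id $]
Step 4: reduce T->F. Stack=[( T] ptr=2 lookahead=* remaining=[* ( id * num / id - num ) ) / id $]
Step 5: shift *. Stack=[( T *] ptr=3 lookahead=( remaining=[( id * num / id - num ) ) / id $]
Step 6: shift (. Stack=[( T * (] ptr=4 lookahead=id remaining=[id * num / id - num ) ) / id $]
Step 7: shift id. Stack=[( T * ( id] ptr=5 lookahead=* remaining=[* num / id - num ) ) / id $]
Step 8: reduce F->id. Stack=[( T * ( F] ptr=5 lookahead=* remaining=[* num / id - num ) ) / id $]
Step 9: reduce T->F. Stack=[( T * ( T] ptr=5 lookahead=* remaining=[* num / id - num ) ) / id $]
Step 10: shift *. Stack=[( T * ( T *] ptr=6 lookahead=num remaining=[num / id - num ) ) / id $]
Step 11: shift num. Stack=[( T * ( T * num] ptr=7 lookahead=/ remaining=[/ id - num ) ) / id $]
Step 12: reduce F->num. Stack=[( T * ( T * F] ptr=7 lookahead=/ remaining=[/ id - num ) ) / id $]
Step 13: reduce T->T * F. Stack=[( T * ( T] ptr=7 lookahead=/ remaining=[/ id - num ) ) / id $]
Step 14: shift /. Stack=[( T * ( T /] ptr=8 lookahead=id remaining=[id - num ) ) / id $]
Step 15: shift id. Stack=[( T * ( T / id] ptr=9 lookahead=- remaining=[- num ) ) / id $]
Step 16: reduce F->id. Stack=[( T * ( T / F] ptr=9 lookahead=- remaining=[- num ) ) / id $]
Step 17: reduce T->T / F. Stack=[( T * ( T] ptr=9 lookahead=- remaining=[- num ) ) / id $]
Step 18: reduce E->T. Stack=[( T * ( E] ptr=9 lookahead=- remaining=[- num ) ) / id $]
Step 19: shift -. Stack=[( T * ( E -] ptr=10 lookahead=num remaining=[num ) ) / id $]
Step 20: shift num. Stack=[( T * ( E - num] ptr=11 lookahead=) remaining=[) ) / id $]
Step 21: reduce F->num. Stack=[( T * ( E - F] ptr=11 lookahead=) remaining=[) ) / id $]
Step 22: reduce T->F. Stack=[( T * ( E - T] ptr=11 lookahead=) remaining=[) ) / id $]
Step 23: reduce E->E - T. Stack=[( T * ( E] ptr=11 lookahead=) remaining=[) ) / id $]
Step 24: shift ). Stack=[( T * ( E )] ptr=12 lookahead=) remaining=[) / id $]
Step 25: reduce F->( E ). Stack=[( T * F] ptr=12 lookahead=) remaining=[) / id $]
Step 26: reduce T->T * F. Stack=[( T] ptr=12 lookahead=) remaining=[) / id $]
Step 27: reduce E->T. Stack=[( E] ptr=12 lookahead=) remaining=[) / id $]
Step 28: shift ). Stack=[( E )] ptr=13 lookahead=/ remaining=[/ id $]
Step 29: reduce F->( E ). Stack=[F] ptr=13 lookahead=/ remaining=[/ id $]
Step 30: reduce T->F. Stack=[T] ptr=13 lookahead=/ remaining=[/ id $]
Step 31: shift /. Stack=[T /] ptr=14 lookahead=id remaining=[id $]
Step 32: shift id. Stack=[T / id] ptr=15 lookahead=$ remaining=[$]
Step 33: reduce F->id. Stack=[T / F] ptr=15 lookahead=$ remaining=[$]
Step 34: reduce T->T / F. Stack=[T] ptr=15 lookahead=$ remaining=[$]
Step 35: reduce E->T. Stack=[E] ptr=15 lookahead=$ remaining=[$]
Step 36: accept. Stack=[E] ptr=15 lookahead=$ remaining=[$]

Answer: 8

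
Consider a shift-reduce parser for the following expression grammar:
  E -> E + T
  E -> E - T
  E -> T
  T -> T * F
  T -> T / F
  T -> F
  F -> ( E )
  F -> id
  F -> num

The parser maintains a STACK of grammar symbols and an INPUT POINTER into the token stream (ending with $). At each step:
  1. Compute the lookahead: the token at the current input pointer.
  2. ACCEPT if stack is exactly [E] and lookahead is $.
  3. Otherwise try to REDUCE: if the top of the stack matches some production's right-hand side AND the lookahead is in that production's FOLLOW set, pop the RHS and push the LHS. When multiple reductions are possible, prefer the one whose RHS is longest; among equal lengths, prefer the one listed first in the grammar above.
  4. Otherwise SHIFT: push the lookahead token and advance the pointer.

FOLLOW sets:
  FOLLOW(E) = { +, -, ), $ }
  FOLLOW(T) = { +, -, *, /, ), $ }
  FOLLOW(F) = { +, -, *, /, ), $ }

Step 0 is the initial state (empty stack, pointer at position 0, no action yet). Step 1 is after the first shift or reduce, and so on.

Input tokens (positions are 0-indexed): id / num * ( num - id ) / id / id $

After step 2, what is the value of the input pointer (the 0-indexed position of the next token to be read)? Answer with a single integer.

Answer: 1

Derivation:
Step 1: shift id. Stack=[id] ptr=1 lookahead=/ remaining=[/ num * ( num - id ) / id / id $]
Step 2: reduce F->id. Stack=[F] ptr=1 lookahead=/ remaining=[/ num * ( num - id ) / id / id $]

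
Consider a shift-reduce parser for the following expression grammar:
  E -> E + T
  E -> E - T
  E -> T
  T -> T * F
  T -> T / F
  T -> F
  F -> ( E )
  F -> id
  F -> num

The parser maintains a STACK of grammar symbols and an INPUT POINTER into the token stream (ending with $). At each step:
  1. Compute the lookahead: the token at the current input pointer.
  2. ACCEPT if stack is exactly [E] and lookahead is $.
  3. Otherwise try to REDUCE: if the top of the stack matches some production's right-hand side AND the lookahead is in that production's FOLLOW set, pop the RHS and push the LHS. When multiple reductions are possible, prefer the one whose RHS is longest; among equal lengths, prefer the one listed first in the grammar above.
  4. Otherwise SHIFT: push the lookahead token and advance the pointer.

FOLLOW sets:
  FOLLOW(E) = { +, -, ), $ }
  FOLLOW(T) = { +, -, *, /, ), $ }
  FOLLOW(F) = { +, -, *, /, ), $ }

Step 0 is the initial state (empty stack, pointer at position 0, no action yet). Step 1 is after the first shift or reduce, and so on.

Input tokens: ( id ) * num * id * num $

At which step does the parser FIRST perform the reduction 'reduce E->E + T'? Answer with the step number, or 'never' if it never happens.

Answer: never

Derivation:
Step 1: shift (. Stack=[(] ptr=1 lookahead=id remaining=[id ) * num * id * num $]
Step 2: shift id. Stack=[( id] ptr=2 lookahead=) remaining=[) * num * id * num $]
Step 3: reduce F->id. Stack=[( F] ptr=2 lookahead=) remaining=[) * num * id * num $]
Step 4: reduce T->F. Stack=[( T] ptr=2 lookahead=) remaining=[) * num * id * num $]
Step 5: reduce E->T. Stack=[( E] ptr=2 lookahead=) remaining=[) * num * id * num $]
Step 6: shift ). Stack=[( E )] ptr=3 lookahead=* remaining=[* num * id * num $]
Step 7: reduce F->( E ). Stack=[F] ptr=3 lookahead=* remaining=[* num * id * num $]
Step 8: reduce T->F. Stack=[T] ptr=3 lookahead=* remaining=[* num * id * num $]
Step 9: shift *. Stack=[T *] ptr=4 lookahead=num remaining=[num * id * num $]
Step 10: shift num. Stack=[T * num] ptr=5 lookahead=* remaining=[* id * num $]
Step 11: reduce F->num. Stack=[T * F] ptr=5 lookahead=* remaining=[* id * num $]
Step 12: reduce T->T * F. Stack=[T] ptr=5 lookahead=* remaining=[* id * num $]
Step 13: shift *. Stack=[T *] ptr=6 lookahead=id remaining=[id * num $]
Step 14: shift id. Stack=[T * id] ptr=7 lookahead=* remaining=[* num $]
Step 15: reduce F->id. Stack=[T * F] ptr=7 lookahead=* remaining=[* num $]
Step 16: reduce T->T * F. Stack=[T] ptr=7 lookahead=* remaining=[* num $]
Step 17: shift *. Stack=[T *] ptr=8 lookahead=num remaining=[num $]
Step 18: shift num. Stack=[T * num] ptr=9 lookahead=$ remaining=[$]
Step 19: reduce F->num. Stack=[T * F] ptr=9 lookahead=$ remaining=[$]
Step 20: reduce T->T * F. Stack=[T] ptr=9 lookahead=$ remaining=[$]
Step 21: reduce E->T. Stack=[E] ptr=9 lookahead=$ remaining=[$]
Step 22: accept. Stack=[E] ptr=9 lookahead=$ remaining=[$]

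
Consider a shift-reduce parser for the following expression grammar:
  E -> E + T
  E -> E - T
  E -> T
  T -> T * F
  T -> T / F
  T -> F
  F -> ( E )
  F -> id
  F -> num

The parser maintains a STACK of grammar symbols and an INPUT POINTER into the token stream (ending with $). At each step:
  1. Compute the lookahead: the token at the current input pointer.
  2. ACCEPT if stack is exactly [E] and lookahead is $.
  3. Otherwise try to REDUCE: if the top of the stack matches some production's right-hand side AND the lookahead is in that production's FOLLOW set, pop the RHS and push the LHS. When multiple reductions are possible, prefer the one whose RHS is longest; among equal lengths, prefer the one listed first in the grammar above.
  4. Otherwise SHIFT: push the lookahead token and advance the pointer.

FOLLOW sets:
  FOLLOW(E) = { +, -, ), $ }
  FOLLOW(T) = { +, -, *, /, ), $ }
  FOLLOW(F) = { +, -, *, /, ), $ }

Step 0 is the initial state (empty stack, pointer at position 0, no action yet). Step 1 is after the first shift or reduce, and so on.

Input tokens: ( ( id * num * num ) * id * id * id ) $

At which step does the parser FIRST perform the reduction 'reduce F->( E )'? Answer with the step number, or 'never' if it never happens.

Answer: 16

Derivation:
Step 1: shift (. Stack=[(] ptr=1 lookahead=( remaining=[( id * num * num ) * id * id * id ) $]
Step 2: shift (. Stack=[( (] ptr=2 lookahead=id remaining=[id * num * num ) * id * id * id ) $]
Step 3: shift id. Stack=[( ( id] ptr=3 lookahead=* remaining=[* num * num ) * id * id * id ) $]
Step 4: reduce F->id. Stack=[( ( F] ptr=3 lookahead=* remaining=[* num * num ) * id * id * id ) $]
Step 5: reduce T->F. Stack=[( ( T] ptr=3 lookahead=* remaining=[* num * num ) * id * id * id ) $]
Step 6: shift *. Stack=[( ( T *] ptr=4 lookahead=num remaining=[num * num ) * id * id * id ) $]
Step 7: shift num. Stack=[( ( T * num] ptr=5 lookahead=* remaining=[* num ) * id * id * id ) $]
Step 8: reduce F->num. Stack=[( ( T * F] ptr=5 lookahead=* remaining=[* num ) * id * id * id ) $]
Step 9: reduce T->T * F. Stack=[( ( T] ptr=5 lookahead=* remaining=[* num ) * id * id * id ) $]
Step 10: shift *. Stack=[( ( T *] ptr=6 lookahead=num remaining=[num ) * id * id * id ) $]
Step 11: shift num. Stack=[( ( T * num] ptr=7 lookahead=) remaining=[) * id * id * id ) $]
Step 12: reduce F->num. Stack=[( ( T * F] ptr=7 lookahead=) remaining=[) * id * id * id ) $]
Step 13: reduce T->T * F. Stack=[( ( T] ptr=7 lookahead=) remaining=[) * id * id * id ) $]
Step 14: reduce E->T. Stack=[( ( E] ptr=7 lookahead=) remaining=[) * id * id * id ) $]
Step 15: shift ). Stack=[( ( E )] ptr=8 lookahead=* remaining=[* id * id * id ) $]
Step 16: reduce F->( E ). Stack=[( F] ptr=8 lookahead=* remaining=[* id * id * id ) $]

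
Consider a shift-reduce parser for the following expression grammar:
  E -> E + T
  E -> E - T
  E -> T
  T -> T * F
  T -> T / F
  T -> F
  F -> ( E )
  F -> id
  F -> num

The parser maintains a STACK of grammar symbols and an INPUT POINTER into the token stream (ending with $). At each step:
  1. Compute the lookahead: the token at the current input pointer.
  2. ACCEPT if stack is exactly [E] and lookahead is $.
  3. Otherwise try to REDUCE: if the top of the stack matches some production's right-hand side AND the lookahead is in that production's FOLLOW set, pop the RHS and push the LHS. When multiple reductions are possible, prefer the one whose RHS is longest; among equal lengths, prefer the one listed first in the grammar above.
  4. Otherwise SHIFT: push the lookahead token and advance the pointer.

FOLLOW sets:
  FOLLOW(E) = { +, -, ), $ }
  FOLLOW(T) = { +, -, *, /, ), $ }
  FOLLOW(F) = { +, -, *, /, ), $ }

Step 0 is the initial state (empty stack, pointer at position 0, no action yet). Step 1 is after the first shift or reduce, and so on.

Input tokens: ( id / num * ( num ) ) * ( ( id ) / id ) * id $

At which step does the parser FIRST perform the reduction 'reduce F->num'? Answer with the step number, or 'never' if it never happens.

Step 1: shift (. Stack=[(] ptr=1 lookahead=id remaining=[id / num * ( num ) ) * ( ( id ) / id ) * id $]
Step 2: shift id. Stack=[( id] ptr=2 lookahead=/ remaining=[/ num * ( num ) ) * ( ( id ) / id ) * id $]
Step 3: reduce F->id. Stack=[( F] ptr=2 lookahead=/ remaining=[/ num * ( num ) ) * ( ( id ) / id ) * id $]
Step 4: reduce T->F. Stack=[( T] ptr=2 lookahead=/ remaining=[/ num * ( num ) ) * ( ( id ) / id ) * id $]
Step 5: shift /. Stack=[( T /] ptr=3 lookahead=num remaining=[num * ( num ) ) * ( ( id ) / id ) * id $]
Step 6: shift num. Stack=[( T / num] ptr=4 lookahead=* remaining=[* ( num ) ) * ( ( id ) / id ) * id $]
Step 7: reduce F->num. Stack=[( T / F] ptr=4 lookahead=* remaining=[* ( num ) ) * ( ( id ) / id ) * id $]

Answer: 7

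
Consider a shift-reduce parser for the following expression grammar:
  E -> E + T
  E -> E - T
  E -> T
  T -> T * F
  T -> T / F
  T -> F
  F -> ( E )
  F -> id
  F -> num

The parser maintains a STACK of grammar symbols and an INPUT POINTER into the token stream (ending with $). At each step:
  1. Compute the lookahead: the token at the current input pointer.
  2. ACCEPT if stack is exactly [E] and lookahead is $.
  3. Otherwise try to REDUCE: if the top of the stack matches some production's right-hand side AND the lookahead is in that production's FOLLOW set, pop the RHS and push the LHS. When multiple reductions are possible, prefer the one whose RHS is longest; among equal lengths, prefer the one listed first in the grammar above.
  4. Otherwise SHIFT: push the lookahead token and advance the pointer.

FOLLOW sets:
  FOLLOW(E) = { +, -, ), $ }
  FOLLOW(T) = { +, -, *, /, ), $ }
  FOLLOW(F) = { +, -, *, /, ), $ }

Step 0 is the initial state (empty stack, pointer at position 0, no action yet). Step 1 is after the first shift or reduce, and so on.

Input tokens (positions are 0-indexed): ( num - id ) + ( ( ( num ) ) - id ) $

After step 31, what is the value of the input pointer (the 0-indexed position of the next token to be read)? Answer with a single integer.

Step 1: shift (. Stack=[(] ptr=1 lookahead=num remaining=[num - id ) + ( ( ( num ) ) - id ) $]
Step 2: shift num. Stack=[( num] ptr=2 lookahead=- remaining=[- id ) + ( ( ( num ) ) - id ) $]
Step 3: reduce F->num. Stack=[( F] ptr=2 lookahead=- remaining=[- id ) + ( ( ( num ) ) - id ) $]
Step 4: reduce T->F. Stack=[( T] ptr=2 lookahead=- remaining=[- id ) + ( ( ( num ) ) - id ) $]
Step 5: reduce E->T. Stack=[( E] ptr=2 lookahead=- remaining=[- id ) + ( ( ( num ) ) - id ) $]
Step 6: shift -. Stack=[( E -] ptr=3 lookahead=id remaining=[id ) + ( ( ( num ) ) - id ) $]
Step 7: shift id. Stack=[( E - id] ptr=4 lookahead=) remaining=[) + ( ( ( num ) ) - id ) $]
Step 8: reduce F->id. Stack=[( E - F] ptr=4 lookahead=) remaining=[) + ( ( ( num ) ) - id ) $]
Step 9: reduce T->F. Stack=[( E - T] ptr=4 lookahead=) remaining=[) + ( ( ( num ) ) - id ) $]
Step 10: reduce E->E - T. Stack=[( E] ptr=4 lookahead=) remaining=[) + ( ( ( num ) ) - id ) $]
Step 11: shift ). Stack=[( E )] ptr=5 lookahead=+ remaining=[+ ( ( ( num ) ) - id ) $]
Step 12: reduce F->( E ). Stack=[F] ptr=5 lookahead=+ remaining=[+ ( ( ( num ) ) - id ) $]
Step 13: reduce T->F. Stack=[T] ptr=5 lookahead=+ remaining=[+ ( ( ( num ) ) - id ) $]
Step 14: reduce E->T. Stack=[E] ptr=5 lookahead=+ remaining=[+ ( ( ( num ) ) - id ) $]
Step 15: shift +. Stack=[E +] ptr=6 lookahead=( remaining=[( ( ( num ) ) - id ) $]
Step 16: shift (. Stack=[E + (] ptr=7 lookahead=( remaining=[( ( num ) ) - id ) $]
Step 17: shift (. Stack=[E + ( (] ptr=8 lookahead=( remaining=[( num ) ) - id ) $]
Step 18: shift (. Stack=[E + ( ( (] ptr=9 lookahead=num remaining=[num ) ) - id ) $]
Step 19: shift num. Stack=[E + ( ( ( num] ptr=10 lookahead=) remaining=[) ) - id ) $]
Step 20: reduce F->num. Stack=[E + ( ( ( F] ptr=10 lookahead=) remaining=[) ) - id ) $]
Step 21: reduce T->F. Stack=[E + ( ( ( T] ptr=10 lookahead=) remaining=[) ) - id ) $]
Step 22: reduce E->T. Stack=[E + ( ( ( E] ptr=10 lookahead=) remaining=[) ) - id ) $]
Step 23: shift ). Stack=[E + ( ( ( E )] ptr=11 lookahead=) remaining=[) - id ) $]
Step 24: reduce F->( E ). Stack=[E + ( ( F] ptr=11 lookahead=) remaining=[) - id ) $]
Step 25: reduce T->F. Stack=[E + ( ( T] ptr=11 lookahead=) remaining=[) - id ) $]
Step 26: reduce E->T. Stack=[E + ( ( E] ptr=11 lookahead=) remaining=[) - id ) $]
Step 27: shift ). Stack=[E + ( ( E )] ptr=12 lookahead=- remaining=[- id ) $]
Step 28: reduce F->( E ). Stack=[E + ( F] ptr=12 lookahead=- remaining=[- id ) $]
Step 29: reduce T->F. Stack=[E + ( T] ptr=12 lookahead=- remaining=[- id ) $]
Step 30: reduce E->T. Stack=[E + ( E] ptr=12 lookahead=- remaining=[- id ) $]
Step 31: shift -. Stack=[E + ( E -] ptr=13 lookahead=id remaining=[id ) $]

Answer: 13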